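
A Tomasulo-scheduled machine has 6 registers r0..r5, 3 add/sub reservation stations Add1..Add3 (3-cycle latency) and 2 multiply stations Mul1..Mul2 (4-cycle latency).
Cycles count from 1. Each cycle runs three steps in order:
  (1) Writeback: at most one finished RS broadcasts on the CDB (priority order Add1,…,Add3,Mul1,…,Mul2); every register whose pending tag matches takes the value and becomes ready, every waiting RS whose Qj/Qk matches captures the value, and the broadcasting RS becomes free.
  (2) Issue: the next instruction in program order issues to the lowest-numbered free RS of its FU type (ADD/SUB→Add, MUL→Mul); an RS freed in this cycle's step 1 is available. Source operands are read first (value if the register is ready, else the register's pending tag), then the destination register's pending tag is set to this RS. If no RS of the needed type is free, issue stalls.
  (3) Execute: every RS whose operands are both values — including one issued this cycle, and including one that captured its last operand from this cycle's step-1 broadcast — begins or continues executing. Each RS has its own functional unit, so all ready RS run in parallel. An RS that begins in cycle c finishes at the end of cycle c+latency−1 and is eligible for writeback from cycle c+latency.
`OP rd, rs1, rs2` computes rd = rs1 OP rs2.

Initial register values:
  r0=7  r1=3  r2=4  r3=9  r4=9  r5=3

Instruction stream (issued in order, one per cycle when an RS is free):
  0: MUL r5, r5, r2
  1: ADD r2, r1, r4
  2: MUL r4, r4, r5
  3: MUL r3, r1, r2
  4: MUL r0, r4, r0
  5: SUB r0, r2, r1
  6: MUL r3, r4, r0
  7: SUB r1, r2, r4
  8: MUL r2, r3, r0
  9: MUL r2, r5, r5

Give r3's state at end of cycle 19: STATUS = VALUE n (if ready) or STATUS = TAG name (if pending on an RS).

  c1: issue MUL r5<-Mul1  regs: r0:7,r1:3,r2:4,r3:9,r4:9,r5:Mul1
  c2: issue ADD r2<-Add1  regs: r0:7,r1:3,r2:Add1,r3:9,r4:9,r5:Mul1
  c3: issue MUL r4<-Mul2  regs: r0:7,r1:3,r2:Add1,r3:9,r4:Mul2,r5:Mul1
  c4: stall  regs: r0:7,r1:3,r2:Add1,r3:9,r4:Mul2,r5:Mul1
  c5: CDB Add1=12; stall  regs: r0:7,r1:3,r2:12,r3:9,r4:Mul2,r5:Mul1
  c6: CDB Mul1=12; issue MUL r3<-Mul1  regs: r0:7,r1:3,r2:12,r3:Mul1,r4:Mul2,r5:12
  c7: stall  regs: r0:7,r1:3,r2:12,r3:Mul1,r4:Mul2,r5:12
  c8: stall  regs: r0:7,r1:3,r2:12,r3:Mul1,r4:Mul2,r5:12
  c9: stall  regs: r0:7,r1:3,r2:12,r3:Mul1,r4:Mul2,r5:12
  c10: CDB Mul1=36; issue MUL r0<-Mul1  regs: r0:Mul1,r1:3,r2:12,r3:36,r4:Mul2,r5:12
  c11: CDB Mul2=108; issue SUB r0<-Add1  regs: r0:Add1,r1:3,r2:12,r3:36,r4:108,r5:12
  c12: issue MUL r3<-Mul2  regs: r0:Add1,r1:3,r2:12,r3:Mul2,r4:108,r5:12
  c13: issue SUB r1<-Add2  regs: r0:Add1,r1:Add2,r2:12,r3:Mul2,r4:108,r5:12
  c14: CDB Add1=9; stall  regs: r0:9,r1:Add2,r2:12,r3:Mul2,r4:108,r5:12
  c15: CDB Mul1=756; issue MUL r2<-Mul1  regs: r0:9,r1:Add2,r2:Mul1,r3:Mul2,r4:108,r5:12
  c16: CDB Add2=-96; stall  regs: r0:9,r1:-96,r2:Mul1,r3:Mul2,r4:108,r5:12
  c17: stall  regs: r0:9,r1:-96,r2:Mul1,r3:Mul2,r4:108,r5:12
  c18: CDB Mul2=972; issue MUL r2<-Mul2  regs: r0:9,r1:-96,r2:Mul2,r3:972,r4:108,r5:12
  c19: -  regs: r0:9,r1:-96,r2:Mul2,r3:972,r4:108,r5:12

STATUS = VALUE 972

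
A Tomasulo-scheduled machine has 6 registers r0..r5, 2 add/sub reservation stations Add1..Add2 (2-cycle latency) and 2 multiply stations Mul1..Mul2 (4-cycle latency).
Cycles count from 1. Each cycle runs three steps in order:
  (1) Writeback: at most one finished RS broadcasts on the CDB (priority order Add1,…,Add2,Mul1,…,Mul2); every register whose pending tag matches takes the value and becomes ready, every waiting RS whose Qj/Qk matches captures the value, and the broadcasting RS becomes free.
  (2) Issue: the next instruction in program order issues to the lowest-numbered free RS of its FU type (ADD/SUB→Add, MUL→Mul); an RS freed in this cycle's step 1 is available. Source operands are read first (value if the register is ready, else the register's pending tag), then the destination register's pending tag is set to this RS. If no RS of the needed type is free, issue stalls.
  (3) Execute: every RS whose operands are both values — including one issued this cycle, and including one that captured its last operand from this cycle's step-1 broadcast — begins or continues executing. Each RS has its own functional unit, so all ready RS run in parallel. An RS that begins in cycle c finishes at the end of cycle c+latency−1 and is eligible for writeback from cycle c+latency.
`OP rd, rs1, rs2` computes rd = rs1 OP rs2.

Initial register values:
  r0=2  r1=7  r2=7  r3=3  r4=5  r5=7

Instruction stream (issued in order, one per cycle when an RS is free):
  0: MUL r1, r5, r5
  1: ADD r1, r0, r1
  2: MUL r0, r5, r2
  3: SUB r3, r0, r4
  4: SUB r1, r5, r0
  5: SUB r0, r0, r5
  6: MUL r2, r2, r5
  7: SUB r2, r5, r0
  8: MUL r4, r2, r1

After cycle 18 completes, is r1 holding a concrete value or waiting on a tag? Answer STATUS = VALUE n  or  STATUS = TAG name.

c1: issue MUL r1<-Mul1 | r0:2,r1:Mul1,r2:7,r3:3,r4:5,r5:7
c2: issue ADD r1<-Add1 | r0:2,r1:Add1,r2:7,r3:3,r4:5,r5:7
c3: issue MUL r0<-Mul2 | r0:Mul2,r1:Add1,r2:7,r3:3,r4:5,r5:7
c4: issue SUB r3<-Add2 | r0:Mul2,r1:Add1,r2:7,r3:Add2,r4:5,r5:7
c5: CDB Mul1=49; stall | r0:Mul2,r1:Add1,r2:7,r3:Add2,r4:5,r5:7
c6: stall | r0:Mul2,r1:Add1,r2:7,r3:Add2,r4:5,r5:7
c7: CDB Add1=51; issue SUB r1<-Add1 | r0:Mul2,r1:Add1,r2:7,r3:Add2,r4:5,r5:7
c8: CDB Mul2=49; stall | r0:49,r1:Add1,r2:7,r3:Add2,r4:5,r5:7
c9: stall | r0:49,r1:Add1,r2:7,r3:Add2,r4:5,r5:7
c10: CDB Add1=-42; issue SUB r0<-Add1 | r0:Add1,r1:-42,r2:7,r3:Add2,r4:5,r5:7
c11: CDB Add2=44; issue MUL r2<-Mul1 | r0:Add1,r1:-42,r2:Mul1,r3:44,r4:5,r5:7
c12: CDB Add1=42; issue SUB r2<-Add1 | r0:42,r1:-42,r2:Add1,r3:44,r4:5,r5:7
c13: issue MUL r4<-Mul2 | r0:42,r1:-42,r2:Add1,r3:44,r4:Mul2,r5:7
c14: CDB Add1=-35 | r0:42,r1:-42,r2:-35,r3:44,r4:Mul2,r5:7
c15: CDB Mul1=49 | r0:42,r1:-42,r2:-35,r3:44,r4:Mul2,r5:7
c16: - | r0:42,r1:-42,r2:-35,r3:44,r4:Mul2,r5:7
c17: - | r0:42,r1:-42,r2:-35,r3:44,r4:Mul2,r5:7
c18: CDB Mul2=1470 | r0:42,r1:-42,r2:-35,r3:44,r4:1470,r5:7

STATUS = VALUE -42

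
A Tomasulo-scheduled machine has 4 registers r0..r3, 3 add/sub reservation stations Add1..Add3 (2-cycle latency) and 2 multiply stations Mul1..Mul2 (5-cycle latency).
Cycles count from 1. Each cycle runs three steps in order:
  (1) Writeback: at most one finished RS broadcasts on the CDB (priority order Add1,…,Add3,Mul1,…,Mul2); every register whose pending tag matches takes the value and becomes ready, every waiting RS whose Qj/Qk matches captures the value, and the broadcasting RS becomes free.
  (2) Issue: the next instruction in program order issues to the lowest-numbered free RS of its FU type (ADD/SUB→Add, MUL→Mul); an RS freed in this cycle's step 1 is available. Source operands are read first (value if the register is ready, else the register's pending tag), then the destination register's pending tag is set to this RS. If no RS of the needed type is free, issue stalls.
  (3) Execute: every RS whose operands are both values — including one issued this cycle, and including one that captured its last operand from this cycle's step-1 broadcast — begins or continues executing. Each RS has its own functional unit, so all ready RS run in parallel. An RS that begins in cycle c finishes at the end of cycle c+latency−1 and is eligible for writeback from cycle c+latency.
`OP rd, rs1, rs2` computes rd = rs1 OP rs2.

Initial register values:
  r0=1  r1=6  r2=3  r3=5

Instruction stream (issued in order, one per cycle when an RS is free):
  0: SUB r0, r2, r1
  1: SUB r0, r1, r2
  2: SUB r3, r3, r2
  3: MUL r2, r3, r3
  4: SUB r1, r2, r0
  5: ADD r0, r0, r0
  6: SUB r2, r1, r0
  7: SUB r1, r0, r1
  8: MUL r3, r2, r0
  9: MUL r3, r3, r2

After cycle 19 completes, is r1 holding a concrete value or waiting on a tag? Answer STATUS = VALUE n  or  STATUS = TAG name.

cycle 1: issue SUB r0<-Add1 // r0:Add1,r1:6,r2:3,r3:5
cycle 2: issue SUB r0<-Add2 // r0:Add2,r1:6,r2:3,r3:5
cycle 3: CDB Add1=-3; issue SUB r3<-Add1 // r0:Add2,r1:6,r2:3,r3:Add1
cycle 4: CDB Add2=3; issue MUL r2<-Mul1 // r0:3,r1:6,r2:Mul1,r3:Add1
cycle 5: CDB Add1=2; issue SUB r1<-Add1 // r0:3,r1:Add1,r2:Mul1,r3:2
cycle 6: issue ADD r0<-Add2 // r0:Add2,r1:Add1,r2:Mul1,r3:2
cycle 7: issue SUB r2<-Add3 // r0:Add2,r1:Add1,r2:Add3,r3:2
cycle 8: CDB Add2=6; issue SUB r1<-Add2 // r0:6,r1:Add2,r2:Add3,r3:2
cycle 9: issue MUL r3<-Mul2 // r0:6,r1:Add2,r2:Add3,r3:Mul2
cycle 10: CDB Mul1=4; issue MUL r3<-Mul1 // r0:6,r1:Add2,r2:Add3,r3:Mul1
cycle 11: - // r0:6,r1:Add2,r2:Add3,r3:Mul1
cycle 12: CDB Add1=1 // r0:6,r1:Add2,r2:Add3,r3:Mul1
cycle 13: - // r0:6,r1:Add2,r2:Add3,r3:Mul1
cycle 14: CDB Add2=5 // r0:6,r1:5,r2:Add3,r3:Mul1
cycle 15: CDB Add3=-5 // r0:6,r1:5,r2:-5,r3:Mul1
cycle 16: - // r0:6,r1:5,r2:-5,r3:Mul1
cycle 17: - // r0:6,r1:5,r2:-5,r3:Mul1
cycle 18: - // r0:6,r1:5,r2:-5,r3:Mul1
cycle 19: - // r0:6,r1:5,r2:-5,r3:Mul1

STATUS = VALUE 5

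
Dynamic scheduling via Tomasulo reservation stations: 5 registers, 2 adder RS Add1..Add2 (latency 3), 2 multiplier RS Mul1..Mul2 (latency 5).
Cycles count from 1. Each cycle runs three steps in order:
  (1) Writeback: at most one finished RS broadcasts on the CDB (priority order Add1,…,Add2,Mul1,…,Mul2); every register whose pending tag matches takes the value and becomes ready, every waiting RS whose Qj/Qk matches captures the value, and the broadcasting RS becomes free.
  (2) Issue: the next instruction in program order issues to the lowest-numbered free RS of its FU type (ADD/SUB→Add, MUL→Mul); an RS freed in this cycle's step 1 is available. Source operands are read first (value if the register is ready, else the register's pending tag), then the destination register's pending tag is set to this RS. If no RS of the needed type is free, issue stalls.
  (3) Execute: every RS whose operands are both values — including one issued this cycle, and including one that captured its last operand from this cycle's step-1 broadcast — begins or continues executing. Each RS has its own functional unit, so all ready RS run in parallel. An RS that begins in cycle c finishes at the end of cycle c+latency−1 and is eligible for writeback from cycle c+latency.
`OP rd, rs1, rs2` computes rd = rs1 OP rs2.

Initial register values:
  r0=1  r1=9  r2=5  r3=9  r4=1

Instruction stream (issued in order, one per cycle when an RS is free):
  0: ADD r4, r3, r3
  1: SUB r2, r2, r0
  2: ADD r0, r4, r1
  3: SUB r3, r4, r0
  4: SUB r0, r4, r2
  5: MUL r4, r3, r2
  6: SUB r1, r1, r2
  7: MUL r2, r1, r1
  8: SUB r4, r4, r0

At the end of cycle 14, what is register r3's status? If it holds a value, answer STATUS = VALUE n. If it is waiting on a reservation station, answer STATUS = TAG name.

cycle 1: issue ADD r4<-Add1 // r0:1,r1:9,r2:5,r3:9,r4:Add1
cycle 2: issue SUB r2<-Add2 // r0:1,r1:9,r2:Add2,r3:9,r4:Add1
cycle 3: stall // r0:1,r1:9,r2:Add2,r3:9,r4:Add1
cycle 4: CDB Add1=18; issue ADD r0<-Add1 // r0:Add1,r1:9,r2:Add2,r3:9,r4:18
cycle 5: CDB Add2=4; issue SUB r3<-Add2 // r0:Add1,r1:9,r2:4,r3:Add2,r4:18
cycle 6: stall // r0:Add1,r1:9,r2:4,r3:Add2,r4:18
cycle 7: CDB Add1=27; issue SUB r0<-Add1 // r0:Add1,r1:9,r2:4,r3:Add2,r4:18
cycle 8: issue MUL r4<-Mul1 // r0:Add1,r1:9,r2:4,r3:Add2,r4:Mul1
cycle 9: stall // r0:Add1,r1:9,r2:4,r3:Add2,r4:Mul1
cycle 10: CDB Add1=14; issue SUB r1<-Add1 // r0:14,r1:Add1,r2:4,r3:Add2,r4:Mul1
cycle 11: CDB Add2=-9; issue MUL r2<-Mul2 // r0:14,r1:Add1,r2:Mul2,r3:-9,r4:Mul1
cycle 12: issue SUB r4<-Add2 // r0:14,r1:Add1,r2:Mul2,r3:-9,r4:Add2
cycle 13: CDB Add1=5 // r0:14,r1:5,r2:Mul2,r3:-9,r4:Add2
cycle 14: - // r0:14,r1:5,r2:Mul2,r3:-9,r4:Add2

STATUS = VALUE -9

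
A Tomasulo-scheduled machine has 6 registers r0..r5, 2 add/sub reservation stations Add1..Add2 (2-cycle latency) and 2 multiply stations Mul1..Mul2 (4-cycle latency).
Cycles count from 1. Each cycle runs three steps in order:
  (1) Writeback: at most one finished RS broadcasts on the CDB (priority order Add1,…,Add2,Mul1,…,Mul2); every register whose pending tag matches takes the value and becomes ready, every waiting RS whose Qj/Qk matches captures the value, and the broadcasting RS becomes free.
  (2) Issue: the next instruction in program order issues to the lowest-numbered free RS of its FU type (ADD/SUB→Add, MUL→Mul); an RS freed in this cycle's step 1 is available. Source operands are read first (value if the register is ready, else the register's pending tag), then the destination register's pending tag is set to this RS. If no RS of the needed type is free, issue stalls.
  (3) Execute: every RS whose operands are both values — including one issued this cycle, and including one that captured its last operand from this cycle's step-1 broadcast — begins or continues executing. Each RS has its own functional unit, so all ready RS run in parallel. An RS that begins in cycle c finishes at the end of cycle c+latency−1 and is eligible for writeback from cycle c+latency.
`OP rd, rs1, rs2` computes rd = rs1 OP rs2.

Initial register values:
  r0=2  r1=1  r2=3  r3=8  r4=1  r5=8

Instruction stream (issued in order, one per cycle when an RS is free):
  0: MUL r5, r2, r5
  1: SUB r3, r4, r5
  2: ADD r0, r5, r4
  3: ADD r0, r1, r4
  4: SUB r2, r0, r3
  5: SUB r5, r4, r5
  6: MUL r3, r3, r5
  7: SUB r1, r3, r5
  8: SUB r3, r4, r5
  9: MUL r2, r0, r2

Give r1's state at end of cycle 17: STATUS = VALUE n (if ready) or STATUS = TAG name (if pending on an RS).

STATUS = VALUE 552

cycle 1: issue MUL r5<-Mul1 // r0:2,r1:1,r2:3,r3:8,r4:1,r5:Mul1
cycle 2: issue SUB r3<-Add1 // r0:2,r1:1,r2:3,r3:Add1,r4:1,r5:Mul1
cycle 3: issue ADD r0<-Add2 // r0:Add2,r1:1,r2:3,r3:Add1,r4:1,r5:Mul1
cycle 4: stall // r0:Add2,r1:1,r2:3,r3:Add1,r4:1,r5:Mul1
cycle 5: CDB Mul1=24; stall // r0:Add2,r1:1,r2:3,r3:Add1,r4:1,r5:24
cycle 6: stall // r0:Add2,r1:1,r2:3,r3:Add1,r4:1,r5:24
cycle 7: CDB Add1=-23; issue ADD r0<-Add1 // r0:Add1,r1:1,r2:3,r3:-23,r4:1,r5:24
cycle 8: CDB Add2=25; issue SUB r2<-Add2 // r0:Add1,r1:1,r2:Add2,r3:-23,r4:1,r5:24
cycle 9: CDB Add1=2; issue SUB r5<-Add1 // r0:2,r1:1,r2:Add2,r3:-23,r4:1,r5:Add1
cycle 10: issue MUL r3<-Mul1 // r0:2,r1:1,r2:Add2,r3:Mul1,r4:1,r5:Add1
cycle 11: CDB Add1=-23; issue SUB r1<-Add1 // r0:2,r1:Add1,r2:Add2,r3:Mul1,r4:1,r5:-23
cycle 12: CDB Add2=25; issue SUB r3<-Add2 // r0:2,r1:Add1,r2:25,r3:Add2,r4:1,r5:-23
cycle 13: issue MUL r2<-Mul2 // r0:2,r1:Add1,r2:Mul2,r3:Add2,r4:1,r5:-23
cycle 14: CDB Add2=24 // r0:2,r1:Add1,r2:Mul2,r3:24,r4:1,r5:-23
cycle 15: CDB Mul1=529 // r0:2,r1:Add1,r2:Mul2,r3:24,r4:1,r5:-23
cycle 16: - // r0:2,r1:Add1,r2:Mul2,r3:24,r4:1,r5:-23
cycle 17: CDB Add1=552 // r0:2,r1:552,r2:Mul2,r3:24,r4:1,r5:-23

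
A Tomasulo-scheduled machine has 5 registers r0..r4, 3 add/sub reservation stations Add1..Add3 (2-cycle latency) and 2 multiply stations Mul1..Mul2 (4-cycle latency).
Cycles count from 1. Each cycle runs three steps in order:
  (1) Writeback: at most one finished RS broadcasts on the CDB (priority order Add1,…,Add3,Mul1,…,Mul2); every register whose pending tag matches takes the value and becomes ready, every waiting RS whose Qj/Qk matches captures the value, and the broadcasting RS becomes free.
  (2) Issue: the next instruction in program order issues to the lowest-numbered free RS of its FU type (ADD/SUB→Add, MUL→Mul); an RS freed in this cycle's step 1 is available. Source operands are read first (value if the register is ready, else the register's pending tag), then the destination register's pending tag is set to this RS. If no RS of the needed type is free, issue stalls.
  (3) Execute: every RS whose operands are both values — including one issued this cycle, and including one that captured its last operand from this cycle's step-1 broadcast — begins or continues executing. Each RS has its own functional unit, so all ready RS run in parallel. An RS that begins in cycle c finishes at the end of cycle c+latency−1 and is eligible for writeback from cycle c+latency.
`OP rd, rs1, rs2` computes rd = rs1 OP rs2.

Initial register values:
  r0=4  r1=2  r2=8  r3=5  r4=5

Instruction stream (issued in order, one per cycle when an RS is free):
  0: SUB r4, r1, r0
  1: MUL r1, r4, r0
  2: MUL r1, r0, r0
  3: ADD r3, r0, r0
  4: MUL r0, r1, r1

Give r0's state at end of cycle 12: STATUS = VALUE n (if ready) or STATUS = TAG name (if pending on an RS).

cycle 1: issue SUB r4<-Add1 // r0:4,r1:2,r2:8,r3:5,r4:Add1
cycle 2: issue MUL r1<-Mul1 // r0:4,r1:Mul1,r2:8,r3:5,r4:Add1
cycle 3: CDB Add1=-2; issue MUL r1<-Mul2 // r0:4,r1:Mul2,r2:8,r3:5,r4:-2
cycle 4: issue ADD r3<-Add1 // r0:4,r1:Mul2,r2:8,r3:Add1,r4:-2
cycle 5: stall // r0:4,r1:Mul2,r2:8,r3:Add1,r4:-2
cycle 6: CDB Add1=8; stall // r0:4,r1:Mul2,r2:8,r3:8,r4:-2
cycle 7: CDB Mul1=-8; issue MUL r0<-Mul1 // r0:Mul1,r1:Mul2,r2:8,r3:8,r4:-2
cycle 8: CDB Mul2=16 // r0:Mul1,r1:16,r2:8,r3:8,r4:-2
cycle 9: - // r0:Mul1,r1:16,r2:8,r3:8,r4:-2
cycle 10: - // r0:Mul1,r1:16,r2:8,r3:8,r4:-2
cycle 11: - // r0:Mul1,r1:16,r2:8,r3:8,r4:-2
cycle 12: CDB Mul1=256 // r0:256,r1:16,r2:8,r3:8,r4:-2

STATUS = VALUE 256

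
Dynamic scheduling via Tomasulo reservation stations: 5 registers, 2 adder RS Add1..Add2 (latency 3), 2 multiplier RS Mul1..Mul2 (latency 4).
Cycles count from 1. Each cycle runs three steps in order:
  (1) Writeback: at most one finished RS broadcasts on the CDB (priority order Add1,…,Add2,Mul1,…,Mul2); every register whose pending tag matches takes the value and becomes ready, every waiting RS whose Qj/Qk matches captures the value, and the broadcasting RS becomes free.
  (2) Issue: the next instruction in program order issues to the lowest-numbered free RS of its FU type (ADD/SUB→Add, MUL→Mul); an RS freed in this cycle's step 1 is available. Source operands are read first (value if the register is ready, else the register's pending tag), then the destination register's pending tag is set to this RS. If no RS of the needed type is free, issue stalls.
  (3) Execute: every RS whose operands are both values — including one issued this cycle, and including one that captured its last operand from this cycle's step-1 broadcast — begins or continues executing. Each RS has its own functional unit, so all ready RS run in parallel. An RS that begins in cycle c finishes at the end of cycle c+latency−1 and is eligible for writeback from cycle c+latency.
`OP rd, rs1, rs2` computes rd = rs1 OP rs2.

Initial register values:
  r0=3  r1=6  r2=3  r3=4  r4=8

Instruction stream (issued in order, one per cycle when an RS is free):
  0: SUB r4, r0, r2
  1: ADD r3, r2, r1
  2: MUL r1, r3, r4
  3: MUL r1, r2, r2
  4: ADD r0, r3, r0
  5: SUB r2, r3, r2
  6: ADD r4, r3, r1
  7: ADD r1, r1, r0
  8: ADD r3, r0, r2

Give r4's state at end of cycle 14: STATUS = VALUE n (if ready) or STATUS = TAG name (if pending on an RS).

cycle 1: issue SUB r4<-Add1 // r0:3,r1:6,r2:3,r3:4,r4:Add1
cycle 2: issue ADD r3<-Add2 // r0:3,r1:6,r2:3,r3:Add2,r4:Add1
cycle 3: issue MUL r1<-Mul1 // r0:3,r1:Mul1,r2:3,r3:Add2,r4:Add1
cycle 4: CDB Add1=0; issue MUL r1<-Mul2 // r0:3,r1:Mul2,r2:3,r3:Add2,r4:0
cycle 5: CDB Add2=9; issue ADD r0<-Add1 // r0:Add1,r1:Mul2,r2:3,r3:9,r4:0
cycle 6: issue SUB r2<-Add2 // r0:Add1,r1:Mul2,r2:Add2,r3:9,r4:0
cycle 7: stall // r0:Add1,r1:Mul2,r2:Add2,r3:9,r4:0
cycle 8: CDB Add1=12; issue ADD r4<-Add1 // r0:12,r1:Mul2,r2:Add2,r3:9,r4:Add1
cycle 9: CDB Add2=6; issue ADD r1<-Add2 // r0:12,r1:Add2,r2:6,r3:9,r4:Add1
cycle 10: CDB Mul1=0; stall // r0:12,r1:Add2,r2:6,r3:9,r4:Add1
cycle 11: CDB Mul2=9; stall // r0:12,r1:Add2,r2:6,r3:9,r4:Add1
cycle 12: stall // r0:12,r1:Add2,r2:6,r3:9,r4:Add1
cycle 13: stall // r0:12,r1:Add2,r2:6,r3:9,r4:Add1
cycle 14: CDB Add1=18; issue ADD r3<-Add1 // r0:12,r1:Add2,r2:6,r3:Add1,r4:18

STATUS = VALUE 18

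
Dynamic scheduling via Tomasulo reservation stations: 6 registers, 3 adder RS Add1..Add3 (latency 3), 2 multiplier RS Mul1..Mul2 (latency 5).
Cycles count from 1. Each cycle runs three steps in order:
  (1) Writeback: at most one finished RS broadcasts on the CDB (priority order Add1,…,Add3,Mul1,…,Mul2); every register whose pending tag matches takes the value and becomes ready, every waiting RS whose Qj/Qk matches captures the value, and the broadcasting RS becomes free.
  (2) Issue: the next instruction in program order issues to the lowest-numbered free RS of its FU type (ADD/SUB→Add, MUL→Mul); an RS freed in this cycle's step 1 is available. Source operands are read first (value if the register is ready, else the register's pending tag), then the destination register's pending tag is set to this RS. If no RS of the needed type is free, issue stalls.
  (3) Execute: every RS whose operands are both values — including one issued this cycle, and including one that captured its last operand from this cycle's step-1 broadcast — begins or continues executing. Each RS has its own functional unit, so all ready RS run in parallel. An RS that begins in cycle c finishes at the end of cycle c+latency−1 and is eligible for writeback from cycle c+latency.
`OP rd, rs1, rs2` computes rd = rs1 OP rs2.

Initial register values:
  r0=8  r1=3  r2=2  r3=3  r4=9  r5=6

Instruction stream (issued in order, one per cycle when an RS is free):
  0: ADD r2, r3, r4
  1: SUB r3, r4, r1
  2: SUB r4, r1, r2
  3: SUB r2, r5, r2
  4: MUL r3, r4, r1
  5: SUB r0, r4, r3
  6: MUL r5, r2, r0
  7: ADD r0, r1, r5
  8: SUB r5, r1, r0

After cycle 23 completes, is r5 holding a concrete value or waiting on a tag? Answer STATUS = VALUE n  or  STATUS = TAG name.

STATUS = TAG Add3

  c1: issue ADD r2<-Add1  regs: r0:8,r1:3,r2:Add1,r3:3,r4:9,r5:6
  c2: issue SUB r3<-Add2  regs: r0:8,r1:3,r2:Add1,r3:Add2,r4:9,r5:6
  c3: issue SUB r4<-Add3  regs: r0:8,r1:3,r2:Add1,r3:Add2,r4:Add3,r5:6
  c4: CDB Add1=12; issue SUB r2<-Add1  regs: r0:8,r1:3,r2:Add1,r3:Add2,r4:Add3,r5:6
  c5: CDB Add2=6; issue MUL r3<-Mul1  regs: r0:8,r1:3,r2:Add1,r3:Mul1,r4:Add3,r5:6
  c6: issue SUB r0<-Add2  regs: r0:Add2,r1:3,r2:Add1,r3:Mul1,r4:Add3,r5:6
  c7: CDB Add1=-6; issue MUL r5<-Mul2  regs: r0:Add2,r1:3,r2:-6,r3:Mul1,r4:Add3,r5:Mul2
  c8: CDB Add3=-9; issue ADD r0<-Add1  regs: r0:Add1,r1:3,r2:-6,r3:Mul1,r4:-9,r5:Mul2
  c9: issue SUB r5<-Add3  regs: r0:Add1,r1:3,r2:-6,r3:Mul1,r4:-9,r5:Add3
  c10: -  regs: r0:Add1,r1:3,r2:-6,r3:Mul1,r4:-9,r5:Add3
  c11: -  regs: r0:Add1,r1:3,r2:-6,r3:Mul1,r4:-9,r5:Add3
  c12: -  regs: r0:Add1,r1:3,r2:-6,r3:Mul1,r4:-9,r5:Add3
  c13: CDB Mul1=-27  regs: r0:Add1,r1:3,r2:-6,r3:-27,r4:-9,r5:Add3
  c14: -  regs: r0:Add1,r1:3,r2:-6,r3:-27,r4:-9,r5:Add3
  c15: -  regs: r0:Add1,r1:3,r2:-6,r3:-27,r4:-9,r5:Add3
  c16: CDB Add2=18  regs: r0:Add1,r1:3,r2:-6,r3:-27,r4:-9,r5:Add3
  c17: -  regs: r0:Add1,r1:3,r2:-6,r3:-27,r4:-9,r5:Add3
  c18: -  regs: r0:Add1,r1:3,r2:-6,r3:-27,r4:-9,r5:Add3
  c19: -  regs: r0:Add1,r1:3,r2:-6,r3:-27,r4:-9,r5:Add3
  c20: -  regs: r0:Add1,r1:3,r2:-6,r3:-27,r4:-9,r5:Add3
  c21: CDB Mul2=-108  regs: r0:Add1,r1:3,r2:-6,r3:-27,r4:-9,r5:Add3
  c22: -  regs: r0:Add1,r1:3,r2:-6,r3:-27,r4:-9,r5:Add3
  c23: -  regs: r0:Add1,r1:3,r2:-6,r3:-27,r4:-9,r5:Add3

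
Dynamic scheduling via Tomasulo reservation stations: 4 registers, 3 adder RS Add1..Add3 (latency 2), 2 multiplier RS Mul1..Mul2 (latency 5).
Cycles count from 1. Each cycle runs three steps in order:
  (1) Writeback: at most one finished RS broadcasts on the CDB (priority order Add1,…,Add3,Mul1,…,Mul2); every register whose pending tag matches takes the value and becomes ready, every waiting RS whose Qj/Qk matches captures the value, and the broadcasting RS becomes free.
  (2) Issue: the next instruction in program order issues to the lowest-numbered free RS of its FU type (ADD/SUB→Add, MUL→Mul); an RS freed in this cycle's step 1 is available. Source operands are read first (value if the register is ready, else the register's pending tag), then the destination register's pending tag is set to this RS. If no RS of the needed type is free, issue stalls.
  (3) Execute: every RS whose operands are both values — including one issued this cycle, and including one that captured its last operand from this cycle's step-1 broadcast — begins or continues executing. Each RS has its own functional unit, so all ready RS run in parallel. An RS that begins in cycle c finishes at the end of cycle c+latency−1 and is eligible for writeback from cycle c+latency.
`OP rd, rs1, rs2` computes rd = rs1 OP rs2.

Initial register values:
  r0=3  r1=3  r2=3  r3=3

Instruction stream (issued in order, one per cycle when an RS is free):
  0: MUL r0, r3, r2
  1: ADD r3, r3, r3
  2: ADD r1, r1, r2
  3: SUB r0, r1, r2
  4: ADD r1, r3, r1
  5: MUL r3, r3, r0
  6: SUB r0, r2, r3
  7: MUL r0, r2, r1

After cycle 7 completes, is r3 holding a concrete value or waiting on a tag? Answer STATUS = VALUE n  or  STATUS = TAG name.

c1: issue MUL r0<-Mul1 | r0:Mul1,r1:3,r2:3,r3:3
c2: issue ADD r3<-Add1 | r0:Mul1,r1:3,r2:3,r3:Add1
c3: issue ADD r1<-Add2 | r0:Mul1,r1:Add2,r2:3,r3:Add1
c4: CDB Add1=6; issue SUB r0<-Add1 | r0:Add1,r1:Add2,r2:3,r3:6
c5: CDB Add2=6; issue ADD r1<-Add2 | r0:Add1,r1:Add2,r2:3,r3:6
c6: CDB Mul1=9; issue MUL r3<-Mul1 | r0:Add1,r1:Add2,r2:3,r3:Mul1
c7: CDB Add1=3; issue SUB r0<-Add1 | r0:Add1,r1:Add2,r2:3,r3:Mul1

STATUS = TAG Mul1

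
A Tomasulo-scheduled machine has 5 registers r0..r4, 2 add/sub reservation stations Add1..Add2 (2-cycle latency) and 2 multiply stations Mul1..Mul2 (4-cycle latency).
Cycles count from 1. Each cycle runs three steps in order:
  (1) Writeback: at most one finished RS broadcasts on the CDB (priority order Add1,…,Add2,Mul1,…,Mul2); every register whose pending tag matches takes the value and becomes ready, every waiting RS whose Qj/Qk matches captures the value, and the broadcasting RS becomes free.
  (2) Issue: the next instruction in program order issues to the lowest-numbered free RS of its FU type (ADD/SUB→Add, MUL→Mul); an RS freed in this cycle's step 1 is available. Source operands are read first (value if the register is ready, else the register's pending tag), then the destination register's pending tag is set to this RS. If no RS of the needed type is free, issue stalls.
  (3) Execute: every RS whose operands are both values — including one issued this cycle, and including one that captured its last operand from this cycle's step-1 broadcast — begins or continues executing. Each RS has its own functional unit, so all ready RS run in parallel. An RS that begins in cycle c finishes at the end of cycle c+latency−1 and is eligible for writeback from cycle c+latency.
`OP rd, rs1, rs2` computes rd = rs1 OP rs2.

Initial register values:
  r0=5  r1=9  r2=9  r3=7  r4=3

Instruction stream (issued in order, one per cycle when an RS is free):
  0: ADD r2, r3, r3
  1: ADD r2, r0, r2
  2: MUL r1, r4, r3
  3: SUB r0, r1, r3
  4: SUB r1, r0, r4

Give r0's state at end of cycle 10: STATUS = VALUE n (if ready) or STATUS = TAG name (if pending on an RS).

STATUS = VALUE 14

cycle 1: issue ADD r2<-Add1 // r0:5,r1:9,r2:Add1,r3:7,r4:3
cycle 2: issue ADD r2<-Add2 // r0:5,r1:9,r2:Add2,r3:7,r4:3
cycle 3: CDB Add1=14; issue MUL r1<-Mul1 // r0:5,r1:Mul1,r2:Add2,r3:7,r4:3
cycle 4: issue SUB r0<-Add1 // r0:Add1,r1:Mul1,r2:Add2,r3:7,r4:3
cycle 5: CDB Add2=19; issue SUB r1<-Add2 // r0:Add1,r1:Add2,r2:19,r3:7,r4:3
cycle 6: - // r0:Add1,r1:Add2,r2:19,r3:7,r4:3
cycle 7: CDB Mul1=21 // r0:Add1,r1:Add2,r2:19,r3:7,r4:3
cycle 8: - // r0:Add1,r1:Add2,r2:19,r3:7,r4:3
cycle 9: CDB Add1=14 // r0:14,r1:Add2,r2:19,r3:7,r4:3
cycle 10: - // r0:14,r1:Add2,r2:19,r3:7,r4:3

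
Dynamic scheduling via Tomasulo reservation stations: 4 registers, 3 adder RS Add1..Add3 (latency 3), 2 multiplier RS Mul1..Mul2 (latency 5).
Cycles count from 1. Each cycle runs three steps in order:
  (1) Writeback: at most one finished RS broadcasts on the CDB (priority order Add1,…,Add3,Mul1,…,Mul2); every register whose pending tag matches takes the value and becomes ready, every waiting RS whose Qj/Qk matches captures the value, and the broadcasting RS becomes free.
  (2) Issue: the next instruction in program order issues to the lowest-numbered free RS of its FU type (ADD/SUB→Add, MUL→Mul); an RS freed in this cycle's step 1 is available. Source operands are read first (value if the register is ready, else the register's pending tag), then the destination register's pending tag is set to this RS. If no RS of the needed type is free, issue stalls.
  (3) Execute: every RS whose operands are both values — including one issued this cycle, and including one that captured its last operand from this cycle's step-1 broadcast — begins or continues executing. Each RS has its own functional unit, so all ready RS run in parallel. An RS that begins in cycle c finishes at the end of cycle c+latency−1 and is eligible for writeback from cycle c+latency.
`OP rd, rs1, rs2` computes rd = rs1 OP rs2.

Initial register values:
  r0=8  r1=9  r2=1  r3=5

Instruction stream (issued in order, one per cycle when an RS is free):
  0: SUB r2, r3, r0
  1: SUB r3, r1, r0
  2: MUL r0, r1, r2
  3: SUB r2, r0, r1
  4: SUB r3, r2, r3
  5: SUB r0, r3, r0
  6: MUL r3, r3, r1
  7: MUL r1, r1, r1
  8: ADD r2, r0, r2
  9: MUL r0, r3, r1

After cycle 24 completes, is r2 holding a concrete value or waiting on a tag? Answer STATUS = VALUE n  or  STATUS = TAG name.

STATUS = VALUE -46

cycle 1: issue SUB r2<-Add1 // r0:8,r1:9,r2:Add1,r3:5
cycle 2: issue SUB r3<-Add2 // r0:8,r1:9,r2:Add1,r3:Add2
cycle 3: issue MUL r0<-Mul1 // r0:Mul1,r1:9,r2:Add1,r3:Add2
cycle 4: CDB Add1=-3; issue SUB r2<-Add1 // r0:Mul1,r1:9,r2:Add1,r3:Add2
cycle 5: CDB Add2=1; issue SUB r3<-Add2 // r0:Mul1,r1:9,r2:Add1,r3:Add2
cycle 6: issue SUB r0<-Add3 // r0:Add3,r1:9,r2:Add1,r3:Add2
cycle 7: issue MUL r3<-Mul2 // r0:Add3,r1:9,r2:Add1,r3:Mul2
cycle 8: stall // r0:Add3,r1:9,r2:Add1,r3:Mul2
cycle 9: CDB Mul1=-27; issue MUL r1<-Mul1 // r0:Add3,r1:Mul1,r2:Add1,r3:Mul2
cycle 10: stall // r0:Add3,r1:Mul1,r2:Add1,r3:Mul2
cycle 11: stall // r0:Add3,r1:Mul1,r2:Add1,r3:Mul2
cycle 12: CDB Add1=-36; issue ADD r2<-Add1 // r0:Add3,r1:Mul1,r2:Add1,r3:Mul2
cycle 13: stall // r0:Add3,r1:Mul1,r2:Add1,r3:Mul2
cycle 14: CDB Mul1=81; issue MUL r0<-Mul1 // r0:Mul1,r1:81,r2:Add1,r3:Mul2
cycle 15: CDB Add2=-37 // r0:Mul1,r1:81,r2:Add1,r3:Mul2
cycle 16: - // r0:Mul1,r1:81,r2:Add1,r3:Mul2
cycle 17: - // r0:Mul1,r1:81,r2:Add1,r3:Mul2
cycle 18: CDB Add3=-10 // r0:Mul1,r1:81,r2:Add1,r3:Mul2
cycle 19: - // r0:Mul1,r1:81,r2:Add1,r3:Mul2
cycle 20: CDB Mul2=-333 // r0:Mul1,r1:81,r2:Add1,r3:-333
cycle 21: CDB Add1=-46 // r0:Mul1,r1:81,r2:-46,r3:-333
cycle 22: - // r0:Mul1,r1:81,r2:-46,r3:-333
cycle 23: - // r0:Mul1,r1:81,r2:-46,r3:-333
cycle 24: - // r0:Mul1,r1:81,r2:-46,r3:-333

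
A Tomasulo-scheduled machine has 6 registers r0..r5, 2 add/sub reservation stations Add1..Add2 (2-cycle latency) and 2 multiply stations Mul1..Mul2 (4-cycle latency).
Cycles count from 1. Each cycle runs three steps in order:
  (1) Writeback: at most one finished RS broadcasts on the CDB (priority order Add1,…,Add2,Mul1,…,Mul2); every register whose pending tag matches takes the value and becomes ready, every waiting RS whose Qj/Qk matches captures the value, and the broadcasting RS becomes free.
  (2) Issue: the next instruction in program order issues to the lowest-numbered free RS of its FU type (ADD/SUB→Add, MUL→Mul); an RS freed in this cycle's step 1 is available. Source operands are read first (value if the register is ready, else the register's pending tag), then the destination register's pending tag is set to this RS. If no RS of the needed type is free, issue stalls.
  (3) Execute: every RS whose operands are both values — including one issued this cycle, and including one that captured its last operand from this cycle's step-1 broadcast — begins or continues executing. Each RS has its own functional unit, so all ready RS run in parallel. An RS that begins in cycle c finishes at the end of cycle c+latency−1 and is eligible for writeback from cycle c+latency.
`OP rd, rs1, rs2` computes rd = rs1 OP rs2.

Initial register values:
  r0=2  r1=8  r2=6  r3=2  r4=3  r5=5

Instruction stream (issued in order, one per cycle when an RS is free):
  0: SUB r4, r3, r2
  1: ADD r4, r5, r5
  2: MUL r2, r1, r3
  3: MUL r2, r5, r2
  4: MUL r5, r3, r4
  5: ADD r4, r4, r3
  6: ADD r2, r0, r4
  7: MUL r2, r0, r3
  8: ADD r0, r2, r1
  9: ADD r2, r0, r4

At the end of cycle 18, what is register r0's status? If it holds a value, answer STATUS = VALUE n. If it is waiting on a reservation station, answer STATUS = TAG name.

STATUS = VALUE 12

  c1: issue SUB r4<-Add1  regs: r0:2,r1:8,r2:6,r3:2,r4:Add1,r5:5
  c2: issue ADD r4<-Add2  regs: r0:2,r1:8,r2:6,r3:2,r4:Add2,r5:5
  c3: CDB Add1=-4; issue MUL r2<-Mul1  regs: r0:2,r1:8,r2:Mul1,r3:2,r4:Add2,r5:5
  c4: CDB Add2=10; issue MUL r2<-Mul2  regs: r0:2,r1:8,r2:Mul2,r3:2,r4:10,r5:5
  c5: stall  regs: r0:2,r1:8,r2:Mul2,r3:2,r4:10,r5:5
  c6: stall  regs: r0:2,r1:8,r2:Mul2,r3:2,r4:10,r5:5
  c7: CDB Mul1=16; issue MUL r5<-Mul1  regs: r0:2,r1:8,r2:Mul2,r3:2,r4:10,r5:Mul1
  c8: issue ADD r4<-Add1  regs: r0:2,r1:8,r2:Mul2,r3:2,r4:Add1,r5:Mul1
  c9: issue ADD r2<-Add2  regs: r0:2,r1:8,r2:Add2,r3:2,r4:Add1,r5:Mul1
  c10: CDB Add1=12; stall  regs: r0:2,r1:8,r2:Add2,r3:2,r4:12,r5:Mul1
  c11: CDB Mul1=20; issue MUL r2<-Mul1  regs: r0:2,r1:8,r2:Mul1,r3:2,r4:12,r5:20
  c12: CDB Add2=14; issue ADD r0<-Add1  regs: r0:Add1,r1:8,r2:Mul1,r3:2,r4:12,r5:20
  c13: CDB Mul2=80; issue ADD r2<-Add2  regs: r0:Add1,r1:8,r2:Add2,r3:2,r4:12,r5:20
  c14: -  regs: r0:Add1,r1:8,r2:Add2,r3:2,r4:12,r5:20
  c15: CDB Mul1=4  regs: r0:Add1,r1:8,r2:Add2,r3:2,r4:12,r5:20
  c16: -  regs: r0:Add1,r1:8,r2:Add2,r3:2,r4:12,r5:20
  c17: CDB Add1=12  regs: r0:12,r1:8,r2:Add2,r3:2,r4:12,r5:20
  c18: -  regs: r0:12,r1:8,r2:Add2,r3:2,r4:12,r5:20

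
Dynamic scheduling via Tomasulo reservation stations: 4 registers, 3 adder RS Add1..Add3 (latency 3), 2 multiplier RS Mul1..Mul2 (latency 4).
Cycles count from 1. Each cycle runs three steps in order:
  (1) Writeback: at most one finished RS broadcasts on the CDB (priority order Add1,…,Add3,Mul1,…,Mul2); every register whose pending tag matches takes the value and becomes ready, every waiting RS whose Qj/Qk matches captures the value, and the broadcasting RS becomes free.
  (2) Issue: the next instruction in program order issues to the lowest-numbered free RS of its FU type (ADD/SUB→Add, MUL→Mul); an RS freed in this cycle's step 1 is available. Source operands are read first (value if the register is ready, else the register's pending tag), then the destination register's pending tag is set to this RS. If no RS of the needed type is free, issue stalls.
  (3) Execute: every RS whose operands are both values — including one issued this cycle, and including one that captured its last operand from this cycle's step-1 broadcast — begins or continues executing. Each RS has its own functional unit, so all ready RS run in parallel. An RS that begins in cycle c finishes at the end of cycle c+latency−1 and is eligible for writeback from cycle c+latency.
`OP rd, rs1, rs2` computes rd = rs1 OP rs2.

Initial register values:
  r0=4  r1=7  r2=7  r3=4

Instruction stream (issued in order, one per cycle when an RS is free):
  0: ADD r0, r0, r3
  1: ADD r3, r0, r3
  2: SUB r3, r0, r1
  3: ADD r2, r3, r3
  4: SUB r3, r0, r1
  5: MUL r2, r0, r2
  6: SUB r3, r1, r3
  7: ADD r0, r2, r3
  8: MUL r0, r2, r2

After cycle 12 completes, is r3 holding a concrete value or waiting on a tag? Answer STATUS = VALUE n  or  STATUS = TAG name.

STATUS = TAG Add3

c1: issue ADD r0<-Add1 | r0:Add1,r1:7,r2:7,r3:4
c2: issue ADD r3<-Add2 | r0:Add1,r1:7,r2:7,r3:Add2
c3: issue SUB r3<-Add3 | r0:Add1,r1:7,r2:7,r3:Add3
c4: CDB Add1=8; issue ADD r2<-Add1 | r0:8,r1:7,r2:Add1,r3:Add3
c5: stall | r0:8,r1:7,r2:Add1,r3:Add3
c6: stall | r0:8,r1:7,r2:Add1,r3:Add3
c7: CDB Add2=12; issue SUB r3<-Add2 | r0:8,r1:7,r2:Add1,r3:Add2
c8: CDB Add3=1; issue MUL r2<-Mul1 | r0:8,r1:7,r2:Mul1,r3:Add2
c9: issue SUB r3<-Add3 | r0:8,r1:7,r2:Mul1,r3:Add3
c10: CDB Add2=1; issue ADD r0<-Add2 | r0:Add2,r1:7,r2:Mul1,r3:Add3
c11: CDB Add1=2; issue MUL r0<-Mul2 | r0:Mul2,r1:7,r2:Mul1,r3:Add3
c12: - | r0:Mul2,r1:7,r2:Mul1,r3:Add3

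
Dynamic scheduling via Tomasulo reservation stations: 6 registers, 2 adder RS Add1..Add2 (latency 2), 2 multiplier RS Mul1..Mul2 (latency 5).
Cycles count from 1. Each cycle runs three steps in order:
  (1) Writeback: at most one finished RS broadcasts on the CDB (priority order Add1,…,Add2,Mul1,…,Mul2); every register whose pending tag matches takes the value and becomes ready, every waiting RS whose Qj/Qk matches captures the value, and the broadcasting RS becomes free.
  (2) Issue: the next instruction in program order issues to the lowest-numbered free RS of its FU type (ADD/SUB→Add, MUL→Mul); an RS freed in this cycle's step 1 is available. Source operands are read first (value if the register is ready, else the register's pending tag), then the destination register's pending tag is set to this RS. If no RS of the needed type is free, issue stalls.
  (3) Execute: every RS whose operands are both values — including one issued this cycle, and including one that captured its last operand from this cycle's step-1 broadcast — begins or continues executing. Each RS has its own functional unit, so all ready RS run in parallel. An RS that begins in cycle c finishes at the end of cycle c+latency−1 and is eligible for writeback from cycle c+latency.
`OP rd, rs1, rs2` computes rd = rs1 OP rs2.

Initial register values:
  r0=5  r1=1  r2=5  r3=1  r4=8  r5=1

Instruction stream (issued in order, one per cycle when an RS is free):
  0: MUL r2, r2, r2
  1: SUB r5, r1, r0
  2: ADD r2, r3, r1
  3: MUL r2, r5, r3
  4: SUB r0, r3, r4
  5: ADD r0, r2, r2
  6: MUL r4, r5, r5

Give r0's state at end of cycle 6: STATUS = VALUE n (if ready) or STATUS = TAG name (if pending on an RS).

STATUS = TAG Add2

cycle 1: issue MUL r2<-Mul1 // r0:5,r1:1,r2:Mul1,r3:1,r4:8,r5:1
cycle 2: issue SUB r5<-Add1 // r0:5,r1:1,r2:Mul1,r3:1,r4:8,r5:Add1
cycle 3: issue ADD r2<-Add2 // r0:5,r1:1,r2:Add2,r3:1,r4:8,r5:Add1
cycle 4: CDB Add1=-4; issue MUL r2<-Mul2 // r0:5,r1:1,r2:Mul2,r3:1,r4:8,r5:-4
cycle 5: CDB Add2=2; issue SUB r0<-Add1 // r0:Add1,r1:1,r2:Mul2,r3:1,r4:8,r5:-4
cycle 6: CDB Mul1=25; issue ADD r0<-Add2 // r0:Add2,r1:1,r2:Mul2,r3:1,r4:8,r5:-4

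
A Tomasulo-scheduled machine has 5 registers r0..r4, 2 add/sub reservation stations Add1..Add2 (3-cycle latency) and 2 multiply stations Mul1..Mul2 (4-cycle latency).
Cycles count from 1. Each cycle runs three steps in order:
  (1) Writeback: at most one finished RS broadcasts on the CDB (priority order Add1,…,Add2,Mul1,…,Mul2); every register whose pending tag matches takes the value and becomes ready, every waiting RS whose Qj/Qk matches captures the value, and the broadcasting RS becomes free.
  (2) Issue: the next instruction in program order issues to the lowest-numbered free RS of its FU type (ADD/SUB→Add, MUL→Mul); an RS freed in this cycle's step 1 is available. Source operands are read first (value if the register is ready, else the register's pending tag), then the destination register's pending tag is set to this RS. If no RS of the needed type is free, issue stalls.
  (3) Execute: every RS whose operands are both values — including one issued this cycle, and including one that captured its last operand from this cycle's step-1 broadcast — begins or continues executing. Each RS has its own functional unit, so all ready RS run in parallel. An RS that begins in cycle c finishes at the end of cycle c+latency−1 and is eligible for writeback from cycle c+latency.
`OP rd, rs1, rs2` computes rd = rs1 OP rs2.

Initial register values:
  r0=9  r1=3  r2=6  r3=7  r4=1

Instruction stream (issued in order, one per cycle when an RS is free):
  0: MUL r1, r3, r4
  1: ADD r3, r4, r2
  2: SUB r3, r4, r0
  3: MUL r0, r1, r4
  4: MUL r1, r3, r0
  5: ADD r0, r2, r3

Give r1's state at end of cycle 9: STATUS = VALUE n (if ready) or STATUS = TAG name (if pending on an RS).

c1: issue MUL r1<-Mul1 | r0:9,r1:Mul1,r2:6,r3:7,r4:1
c2: issue ADD r3<-Add1 | r0:9,r1:Mul1,r2:6,r3:Add1,r4:1
c3: issue SUB r3<-Add2 | r0:9,r1:Mul1,r2:6,r3:Add2,r4:1
c4: issue MUL r0<-Mul2 | r0:Mul2,r1:Mul1,r2:6,r3:Add2,r4:1
c5: CDB Add1=7; stall | r0:Mul2,r1:Mul1,r2:6,r3:Add2,r4:1
c6: CDB Add2=-8; stall | r0:Mul2,r1:Mul1,r2:6,r3:-8,r4:1
c7: CDB Mul1=7; issue MUL r1<-Mul1 | r0:Mul2,r1:Mul1,r2:6,r3:-8,r4:1
c8: issue ADD r0<-Add1 | r0:Add1,r1:Mul1,r2:6,r3:-8,r4:1
c9: - | r0:Add1,r1:Mul1,r2:6,r3:-8,r4:1

STATUS = TAG Mul1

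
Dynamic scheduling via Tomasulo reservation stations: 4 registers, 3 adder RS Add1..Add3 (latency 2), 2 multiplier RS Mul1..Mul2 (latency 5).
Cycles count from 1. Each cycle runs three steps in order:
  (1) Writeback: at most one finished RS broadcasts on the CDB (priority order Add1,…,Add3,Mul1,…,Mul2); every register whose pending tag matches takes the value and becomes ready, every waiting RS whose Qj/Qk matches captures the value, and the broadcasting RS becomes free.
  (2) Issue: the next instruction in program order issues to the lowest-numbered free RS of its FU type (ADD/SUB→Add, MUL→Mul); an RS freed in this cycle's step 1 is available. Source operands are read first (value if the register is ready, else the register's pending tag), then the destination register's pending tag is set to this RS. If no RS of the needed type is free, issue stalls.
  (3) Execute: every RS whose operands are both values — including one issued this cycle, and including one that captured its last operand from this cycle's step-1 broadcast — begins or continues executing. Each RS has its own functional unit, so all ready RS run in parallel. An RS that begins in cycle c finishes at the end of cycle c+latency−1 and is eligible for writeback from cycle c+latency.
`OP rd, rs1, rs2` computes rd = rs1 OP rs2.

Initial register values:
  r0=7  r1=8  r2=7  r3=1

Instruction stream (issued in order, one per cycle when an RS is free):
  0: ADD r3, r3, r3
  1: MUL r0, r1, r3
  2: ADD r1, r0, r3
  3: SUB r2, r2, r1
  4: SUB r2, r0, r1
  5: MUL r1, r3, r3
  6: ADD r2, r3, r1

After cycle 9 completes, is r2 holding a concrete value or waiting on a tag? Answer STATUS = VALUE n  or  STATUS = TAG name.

c1: issue ADD r3<-Add1 | r0:7,r1:8,r2:7,r3:Add1
c2: issue MUL r0<-Mul1 | r0:Mul1,r1:8,r2:7,r3:Add1
c3: CDB Add1=2; issue ADD r1<-Add1 | r0:Mul1,r1:Add1,r2:7,r3:2
c4: issue SUB r2<-Add2 | r0:Mul1,r1:Add1,r2:Add2,r3:2
c5: issue SUB r2<-Add3 | r0:Mul1,r1:Add1,r2:Add3,r3:2
c6: issue MUL r1<-Mul2 | r0:Mul1,r1:Mul2,r2:Add3,r3:2
c7: stall | r0:Mul1,r1:Mul2,r2:Add3,r3:2
c8: CDB Mul1=16; stall | r0:16,r1:Mul2,r2:Add3,r3:2
c9: stall | r0:16,r1:Mul2,r2:Add3,r3:2

STATUS = TAG Add3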